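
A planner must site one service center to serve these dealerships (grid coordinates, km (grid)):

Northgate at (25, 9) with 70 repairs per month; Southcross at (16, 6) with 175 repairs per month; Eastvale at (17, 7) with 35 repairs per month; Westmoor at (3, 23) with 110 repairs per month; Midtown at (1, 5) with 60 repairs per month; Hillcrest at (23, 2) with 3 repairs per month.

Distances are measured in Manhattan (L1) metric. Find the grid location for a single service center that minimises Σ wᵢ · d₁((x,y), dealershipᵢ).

(16, 6)

Manhattan distance separates: Σwᵢ(|x−xᵢ|+|y−yᵢ|) = Σwᵢ|x−xᵢ| + Σwᵢ|y−yᵢ|, so x and y are optimised independently as 1-D weighted medians.
Total weight W = 453; half = 226.5.
x-coordinate, sorted with cumulative weight:
  x=1 (Midtown, w=60) cum 60
  x=3 (Westmoor, w=110) cum 170
  x=16 (Southcross, w=175) cum 345  ← median
  x=17 (Eastvale, w=35) cum 380
  x=23 (Hillcrest, w=3) cum 383
  x=25 (Northgate, w=70) cum 453
⇒ x* = 16
y-coordinate, sorted with cumulative weight:
  y=2 (Hillcrest, w=3) cum 3
  y=5 (Midtown, w=60) cum 63
  y=6 (Southcross, w=175) cum 238  ← median
  y=7 (Eastvale, w=35) cum 273
  y=9 (Northgate, w=70) cum 343
  y=23 (Westmoor, w=110) cum 453
⇒ y* = 6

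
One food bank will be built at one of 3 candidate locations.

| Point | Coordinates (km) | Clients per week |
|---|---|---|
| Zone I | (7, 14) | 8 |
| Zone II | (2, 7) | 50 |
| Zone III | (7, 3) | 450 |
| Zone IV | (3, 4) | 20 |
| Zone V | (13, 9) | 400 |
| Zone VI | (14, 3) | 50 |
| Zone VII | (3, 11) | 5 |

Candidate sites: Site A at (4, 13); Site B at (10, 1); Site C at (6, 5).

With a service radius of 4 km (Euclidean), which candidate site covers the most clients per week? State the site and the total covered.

Coverage radius r = 4 km; a point is covered iff (Δx)²+(Δy)² ≤ 4² = 16.
  Site A (4, 13): covers {Zone I, Zone VII} → 13
  Site B (10, 1): covers {Zone III} → 450
  Site C (6, 5): covers {Zone III, Zone IV} → 470
Maximum coverage at Site C: 470 clients per week.

Site C, covering 470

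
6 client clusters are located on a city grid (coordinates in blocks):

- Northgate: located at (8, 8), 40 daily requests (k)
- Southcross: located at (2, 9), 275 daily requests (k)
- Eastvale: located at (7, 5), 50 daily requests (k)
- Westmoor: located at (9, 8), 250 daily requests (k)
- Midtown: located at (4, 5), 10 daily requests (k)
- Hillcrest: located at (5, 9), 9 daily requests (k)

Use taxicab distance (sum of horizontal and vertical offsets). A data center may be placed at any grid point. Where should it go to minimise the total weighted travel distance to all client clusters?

Manhattan distance separates: Σwᵢ(|x−xᵢ|+|y−yᵢ|) = Σwᵢ|x−xᵢ| + Σwᵢ|y−yᵢ|, so x and y are optimised independently as 1-D weighted medians.
Total weight W = 634; half = 317.
x-coordinate, sorted with cumulative weight:
  x=2 (Southcross, w=275) cum 275
  x=4 (Midtown, w=10) cum 285
  x=5 (Hillcrest, w=9) cum 294
  x=7 (Eastvale, w=50) cum 344  ← median
  x=8 (Northgate, w=40) cum 384
  x=9 (Westmoor, w=250) cum 634
⇒ x* = 7
y-coordinate, sorted with cumulative weight:
  y=5 (Eastvale, w=50) cum 50
  y=5 (Midtown, w=10) cum 60
  y=8 (Northgate, w=40) cum 100
  y=8 (Westmoor, w=250) cum 350  ← median
  y=9 (Southcross, w=275) cum 625
  y=9 (Hillcrest, w=9) cum 634
⇒ y* = 8

(7, 8)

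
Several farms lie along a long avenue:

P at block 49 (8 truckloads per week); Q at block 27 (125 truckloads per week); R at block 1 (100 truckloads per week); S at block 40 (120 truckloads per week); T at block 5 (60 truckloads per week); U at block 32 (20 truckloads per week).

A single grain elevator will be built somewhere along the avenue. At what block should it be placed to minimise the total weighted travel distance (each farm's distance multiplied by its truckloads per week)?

For a sum of weighted absolute distances on a line, the optimum is the weighted median (not the mean). Total weight W = 433; half-weight = 216.5.
Sort by position and accumulate weight:
  block 1 (R, w=100) → cum 100
  block 5 (T, w=60) → cum 160
  block 27 (Q, w=125) → cum 285  ≥ 216.5 → median here
  block 32 (U, w=20) → cum 305
  block 40 (S, w=120) → cum 425
  block 49 (P, w=8) → cum 433
Optimal location: block 27.

x = 27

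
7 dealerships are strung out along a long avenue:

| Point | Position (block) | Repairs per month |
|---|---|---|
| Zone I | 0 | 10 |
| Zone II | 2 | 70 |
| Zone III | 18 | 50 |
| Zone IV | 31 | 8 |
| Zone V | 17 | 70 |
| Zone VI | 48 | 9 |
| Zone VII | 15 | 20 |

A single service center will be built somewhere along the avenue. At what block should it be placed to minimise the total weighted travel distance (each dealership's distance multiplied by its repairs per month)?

For a sum of weighted absolute distances on a line, the optimum is the weighted median (not the mean). Total weight W = 237; half-weight = 118.5.
Sort by position and accumulate weight:
  block 0 (Zone I, w=10) → cum 10
  block 2 (Zone II, w=70) → cum 80
  block 15 (Zone VII, w=20) → cum 100
  block 17 (Zone V, w=70) → cum 170  ≥ 118.5 → median here
  block 18 (Zone III, w=50) → cum 220
  block 31 (Zone IV, w=8) → cum 228
  block 48 (Zone VI, w=9) → cum 237
Optimal location: block 17.

x = 17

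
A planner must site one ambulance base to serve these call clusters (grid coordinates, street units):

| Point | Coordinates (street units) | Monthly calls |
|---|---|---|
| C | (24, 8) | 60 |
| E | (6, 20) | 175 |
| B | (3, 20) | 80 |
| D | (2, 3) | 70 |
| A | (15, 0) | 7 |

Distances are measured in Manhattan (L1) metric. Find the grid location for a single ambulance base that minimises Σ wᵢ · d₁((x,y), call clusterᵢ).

(6, 20)

Manhattan distance separates: Σwᵢ(|x−xᵢ|+|y−yᵢ|) = Σwᵢ|x−xᵢ| + Σwᵢ|y−yᵢ|, so x and y are optimised independently as 1-D weighted medians.
Total weight W = 392; half = 196.
x-coordinate, sorted with cumulative weight:
  x=2 (D, w=70) cum 70
  x=3 (B, w=80) cum 150
  x=6 (E, w=175) cum 325  ← median
  x=15 (A, w=7) cum 332
  x=24 (C, w=60) cum 392
⇒ x* = 6
y-coordinate, sorted with cumulative weight:
  y=0 (A, w=7) cum 7
  y=3 (D, w=70) cum 77
  y=8 (C, w=60) cum 137
  y=20 (E, w=175) cum 312  ← median
  y=20 (B, w=80) cum 392
⇒ y* = 20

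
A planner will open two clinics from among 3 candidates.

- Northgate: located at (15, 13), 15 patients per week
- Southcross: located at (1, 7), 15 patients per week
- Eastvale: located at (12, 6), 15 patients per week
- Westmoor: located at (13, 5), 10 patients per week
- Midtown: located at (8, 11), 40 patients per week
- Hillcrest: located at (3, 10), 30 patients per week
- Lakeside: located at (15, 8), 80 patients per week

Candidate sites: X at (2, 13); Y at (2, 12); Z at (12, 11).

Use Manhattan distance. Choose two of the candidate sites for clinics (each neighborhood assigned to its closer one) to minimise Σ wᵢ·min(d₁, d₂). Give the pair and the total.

Evaluate every pair (each demand assigned to the nearer of the two):
  {Y, Z}: total = 1040
  {X, Z}: total = 1085
  {X, Y}: total = 2435
Best pair: {Y, Z} with total 1040.

{Y, Z}, total 1040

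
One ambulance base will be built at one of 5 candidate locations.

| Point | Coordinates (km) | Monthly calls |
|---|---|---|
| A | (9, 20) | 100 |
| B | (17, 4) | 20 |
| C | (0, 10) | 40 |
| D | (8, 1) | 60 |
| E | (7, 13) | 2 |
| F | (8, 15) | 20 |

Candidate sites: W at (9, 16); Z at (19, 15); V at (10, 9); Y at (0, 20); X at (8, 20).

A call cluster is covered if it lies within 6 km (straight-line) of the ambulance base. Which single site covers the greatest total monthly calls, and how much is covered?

W, covering 122

Coverage radius r = 6 km; a point is covered iff (Δx)²+(Δy)² ≤ 6² = 36.
  W (9, 16): covers {A, E, F} → 122
  Z (19, 15): covers {none} → 0
  V (10, 9): covers {E} → 2
  Y (0, 20): covers {none} → 0
  X (8, 20): covers {A, F} → 120
Maximum coverage at W: 122 monthly calls.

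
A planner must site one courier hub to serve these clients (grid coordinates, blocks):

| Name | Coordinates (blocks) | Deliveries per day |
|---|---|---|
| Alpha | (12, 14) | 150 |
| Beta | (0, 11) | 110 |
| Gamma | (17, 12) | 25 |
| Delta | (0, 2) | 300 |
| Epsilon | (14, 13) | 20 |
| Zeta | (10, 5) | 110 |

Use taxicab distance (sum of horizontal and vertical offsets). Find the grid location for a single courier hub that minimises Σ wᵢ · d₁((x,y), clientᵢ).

(0, 5)

Manhattan distance separates: Σwᵢ(|x−xᵢ|+|y−yᵢ|) = Σwᵢ|x−xᵢ| + Σwᵢ|y−yᵢ|, so x and y are optimised independently as 1-D weighted medians.
Total weight W = 715; half = 357.5.
x-coordinate, sorted with cumulative weight:
  x=0 (Beta, w=110) cum 110
  x=0 (Delta, w=300) cum 410  ← median
  x=10 (Zeta, w=110) cum 520
  x=12 (Alpha, w=150) cum 670
  x=14 (Epsilon, w=20) cum 690
  x=17 (Gamma, w=25) cum 715
⇒ x* = 0
y-coordinate, sorted with cumulative weight:
  y=2 (Delta, w=300) cum 300
  y=5 (Zeta, w=110) cum 410  ← median
  y=11 (Beta, w=110) cum 520
  y=12 (Gamma, w=25) cum 545
  y=13 (Epsilon, w=20) cum 565
  y=14 (Alpha, w=150) cum 715
⇒ y* = 5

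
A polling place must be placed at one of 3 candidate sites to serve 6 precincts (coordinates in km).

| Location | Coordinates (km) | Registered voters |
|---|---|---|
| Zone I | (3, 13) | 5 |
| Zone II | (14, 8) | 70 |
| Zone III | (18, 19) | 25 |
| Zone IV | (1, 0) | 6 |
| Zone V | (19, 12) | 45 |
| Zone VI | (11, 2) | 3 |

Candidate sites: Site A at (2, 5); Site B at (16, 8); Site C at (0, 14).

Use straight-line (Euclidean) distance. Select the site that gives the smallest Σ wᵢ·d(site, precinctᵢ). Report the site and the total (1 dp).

Total weighted distance at each candidate:
  Site A (2, 5): total = 2324.0
  Site B (16, 8): total = 839.6
  Site C (0, 14): total = 2541.8
Minimum is at Site B with total 839.6 km.

Site B, total 839.6 km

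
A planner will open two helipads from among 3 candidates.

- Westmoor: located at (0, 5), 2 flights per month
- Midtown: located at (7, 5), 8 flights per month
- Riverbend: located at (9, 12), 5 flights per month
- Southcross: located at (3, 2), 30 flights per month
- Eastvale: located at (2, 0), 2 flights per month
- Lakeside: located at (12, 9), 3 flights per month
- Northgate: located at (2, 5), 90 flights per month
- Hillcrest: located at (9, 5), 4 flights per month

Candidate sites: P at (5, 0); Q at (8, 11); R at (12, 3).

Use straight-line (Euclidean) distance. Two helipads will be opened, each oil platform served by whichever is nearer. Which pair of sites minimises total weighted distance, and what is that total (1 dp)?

Evaluate every pair (each demand assigned to the nearer of the two):
  {P, Q}: total = 717.7
  {P, R}: total = 752.7
  {Q, R}: total = 1154.2
Best pair: {P, Q} with total 717.7.

{P, Q}, total 717.7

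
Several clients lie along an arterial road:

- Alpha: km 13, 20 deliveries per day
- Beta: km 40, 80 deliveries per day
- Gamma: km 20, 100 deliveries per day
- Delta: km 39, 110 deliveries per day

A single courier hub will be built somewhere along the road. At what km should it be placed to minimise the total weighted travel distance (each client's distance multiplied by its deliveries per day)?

For a sum of weighted absolute distances on a line, the optimum is the weighted median (not the mean). Total weight W = 310; half-weight = 155.
Sort by position and accumulate weight:
  km 13 (Alpha, w=20) → cum 20
  km 20 (Gamma, w=100) → cum 120
  km 39 (Delta, w=110) → cum 230  ≥ 155 → median here
  km 40 (Beta, w=80) → cum 310
Optimal location: km 39.

x = 39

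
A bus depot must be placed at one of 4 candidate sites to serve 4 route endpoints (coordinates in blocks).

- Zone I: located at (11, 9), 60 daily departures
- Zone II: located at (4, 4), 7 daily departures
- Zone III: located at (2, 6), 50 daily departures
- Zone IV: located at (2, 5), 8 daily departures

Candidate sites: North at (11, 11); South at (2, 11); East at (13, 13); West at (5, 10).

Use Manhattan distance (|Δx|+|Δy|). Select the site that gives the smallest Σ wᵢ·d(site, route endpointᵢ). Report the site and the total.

Total weighted distance at each candidate:
  North (11, 11): total = 1038
  South (2, 11): total = 1021
  East (13, 13): total = 1538
  West (5, 10): total = 883
Minimum is at West with total 883 blocks.

West, total 883 blocks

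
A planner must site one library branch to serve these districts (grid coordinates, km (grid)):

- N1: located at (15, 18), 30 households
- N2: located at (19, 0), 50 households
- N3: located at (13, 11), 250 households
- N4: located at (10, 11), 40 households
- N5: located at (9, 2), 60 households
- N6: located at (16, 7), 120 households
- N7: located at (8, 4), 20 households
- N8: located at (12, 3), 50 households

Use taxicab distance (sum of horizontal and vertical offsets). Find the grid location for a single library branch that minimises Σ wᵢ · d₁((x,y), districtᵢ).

Manhattan distance separates: Σwᵢ(|x−xᵢ|+|y−yᵢ|) = Σwᵢ|x−xᵢ| + Σwᵢ|y−yᵢ|, so x and y are optimised independently as 1-D weighted medians.
Total weight W = 620; half = 310.
x-coordinate, sorted with cumulative weight:
  x=8 (N7, w=20) cum 20
  x=9 (N5, w=60) cum 80
  x=10 (N4, w=40) cum 120
  x=12 (N8, w=50) cum 170
  x=13 (N3, w=250) cum 420  ← median
  x=15 (N1, w=30) cum 450
  x=16 (N6, w=120) cum 570
  x=19 (N2, w=50) cum 620
⇒ x* = 13
y-coordinate, sorted with cumulative weight:
  y=0 (N2, w=50) cum 50
  y=2 (N5, w=60) cum 110
  y=3 (N8, w=50) cum 160
  y=4 (N7, w=20) cum 180
  y=7 (N6, w=120) cum 300
  y=11 (N3, w=250) cum 550  ← median
  y=11 (N4, w=40) cum 590
  y=18 (N1, w=30) cum 620
⇒ y* = 11

(13, 11)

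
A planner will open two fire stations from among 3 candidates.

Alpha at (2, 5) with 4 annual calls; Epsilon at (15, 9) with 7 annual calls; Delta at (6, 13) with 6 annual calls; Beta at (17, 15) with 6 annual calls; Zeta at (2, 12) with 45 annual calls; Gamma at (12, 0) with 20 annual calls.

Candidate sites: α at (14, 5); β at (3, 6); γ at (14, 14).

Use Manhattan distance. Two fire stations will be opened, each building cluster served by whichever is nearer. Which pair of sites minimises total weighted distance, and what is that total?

Evaluate every pair (each demand assigned to the nearer of the two):
  {α, β}: total = 636
  {β, γ}: total = 743
  {α, γ}: total = 931
Best pair: {α, β} with total 636.

{α, β}, total 636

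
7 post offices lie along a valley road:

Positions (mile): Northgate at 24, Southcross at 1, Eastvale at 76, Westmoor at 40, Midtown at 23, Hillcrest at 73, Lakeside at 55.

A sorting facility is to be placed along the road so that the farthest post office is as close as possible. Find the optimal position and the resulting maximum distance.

location 38.5, max distance 37.5

The 1-center on a line is the midpoint of the two extreme points: leftmost at 1, rightmost at 76.
Optimal location = (1 + 76)/2 = 38.5; maximum distance = (76 − 1)/2 = 37.5.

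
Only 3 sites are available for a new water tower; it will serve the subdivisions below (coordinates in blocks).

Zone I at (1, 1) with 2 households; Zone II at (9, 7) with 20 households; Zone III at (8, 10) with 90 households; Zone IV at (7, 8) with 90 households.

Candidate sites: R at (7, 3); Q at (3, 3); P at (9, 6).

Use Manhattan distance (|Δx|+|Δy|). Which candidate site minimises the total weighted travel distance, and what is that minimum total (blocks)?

Total weighted distance at each candidate:
  R (7, 3): total = 1306
  Q (3, 3): total = 2098
  P (9, 6): total = 856
Minimum is at P with total 856 blocks.

P, total 856 blocks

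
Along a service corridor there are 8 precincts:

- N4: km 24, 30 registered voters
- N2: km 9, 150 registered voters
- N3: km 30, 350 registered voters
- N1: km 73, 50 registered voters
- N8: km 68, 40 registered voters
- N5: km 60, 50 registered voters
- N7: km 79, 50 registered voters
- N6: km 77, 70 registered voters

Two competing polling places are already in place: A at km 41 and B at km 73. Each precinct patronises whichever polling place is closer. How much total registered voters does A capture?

530

The indifferent point is the midpoint (41+73)/2 = 57; precincts left of it (closer to A at 41) go to A, those right go to B.
  N2 at 9 (w=150) → A
  N4 at 24 (w=30) → A
  N3 at 30 (w=350) → A
  N5 at 60 (w=50) → B
  N8 at 68 (w=40) → B
  N1 at 73 (w=50) → B
  N6 at 77 (w=70) → B
  N7 at 79 (w=50) → B
A captures 530; B captures 260.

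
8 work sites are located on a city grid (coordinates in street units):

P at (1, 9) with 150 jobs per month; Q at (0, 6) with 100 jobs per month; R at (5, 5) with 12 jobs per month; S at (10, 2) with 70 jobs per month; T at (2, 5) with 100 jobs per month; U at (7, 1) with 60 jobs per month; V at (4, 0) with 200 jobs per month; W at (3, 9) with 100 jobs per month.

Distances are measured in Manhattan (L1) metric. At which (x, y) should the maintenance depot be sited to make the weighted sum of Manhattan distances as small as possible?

Manhattan distance separates: Σwᵢ(|x−xᵢ|+|y−yᵢ|) = Σwᵢ|x−xᵢ| + Σwᵢ|y−yᵢ|, so x and y are optimised independently as 1-D weighted medians.
Total weight W = 792; half = 396.
x-coordinate, sorted with cumulative weight:
  x=0 (Q, w=100) cum 100
  x=1 (P, w=150) cum 250
  x=2 (T, w=100) cum 350
  x=3 (W, w=100) cum 450  ← median
  x=4 (V, w=200) cum 650
  x=5 (R, w=12) cum 662
  x=7 (U, w=60) cum 722
  x=10 (S, w=70) cum 792
⇒ x* = 3
y-coordinate, sorted with cumulative weight:
  y=0 (V, w=200) cum 200
  y=1 (U, w=60) cum 260
  y=2 (S, w=70) cum 330
  y=5 (R, w=12) cum 342
  y=5 (T, w=100) cum 442  ← median
  y=6 (Q, w=100) cum 542
  y=9 (P, w=150) cum 692
  y=9 (W, w=100) cum 792
⇒ y* = 5

(3, 5)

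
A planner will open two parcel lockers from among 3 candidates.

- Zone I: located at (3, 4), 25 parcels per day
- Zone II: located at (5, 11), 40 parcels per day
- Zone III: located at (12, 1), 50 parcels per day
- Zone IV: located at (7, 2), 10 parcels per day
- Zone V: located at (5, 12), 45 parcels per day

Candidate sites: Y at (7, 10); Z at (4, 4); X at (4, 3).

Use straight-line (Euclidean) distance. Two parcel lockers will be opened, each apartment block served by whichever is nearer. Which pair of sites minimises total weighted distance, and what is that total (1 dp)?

Evaluate every pair (each demand assigned to the nearer of the two):
  {Y, X}: total = 696.0
  {Y, Z}: total = 705.0
  {Z, X}: total = 1114.6
Best pair: {Y, X} with total 696.0.

{Y, X}, total 696.0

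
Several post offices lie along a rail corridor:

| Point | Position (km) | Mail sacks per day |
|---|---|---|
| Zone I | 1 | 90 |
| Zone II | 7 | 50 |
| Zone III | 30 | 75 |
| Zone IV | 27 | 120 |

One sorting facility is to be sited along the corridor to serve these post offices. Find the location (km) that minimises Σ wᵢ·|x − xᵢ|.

x = 27

For a sum of weighted absolute distances on a line, the optimum is the weighted median (not the mean). Total weight W = 335; half-weight = 167.5.
Sort by position and accumulate weight:
  km 1 (Zone I, w=90) → cum 90
  km 7 (Zone II, w=50) → cum 140
  km 27 (Zone IV, w=120) → cum 260  ≥ 167.5 → median here
  km 30 (Zone III, w=75) → cum 335
Optimal location: km 27.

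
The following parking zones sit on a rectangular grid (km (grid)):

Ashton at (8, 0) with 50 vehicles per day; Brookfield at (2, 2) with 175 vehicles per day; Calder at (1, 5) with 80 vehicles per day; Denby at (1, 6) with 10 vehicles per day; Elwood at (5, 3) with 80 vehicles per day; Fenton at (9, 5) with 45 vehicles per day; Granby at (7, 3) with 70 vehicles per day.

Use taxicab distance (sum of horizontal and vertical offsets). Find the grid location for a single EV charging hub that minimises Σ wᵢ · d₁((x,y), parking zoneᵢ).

Manhattan distance separates: Σwᵢ(|x−xᵢ|+|y−yᵢ|) = Σwᵢ|x−xᵢ| + Σwᵢ|y−yᵢ|, so x and y are optimised independently as 1-D weighted medians.
Total weight W = 510; half = 255.
x-coordinate, sorted with cumulative weight:
  x=1 (Calder, w=80) cum 80
  x=1 (Denby, w=10) cum 90
  x=2 (Brookfield, w=175) cum 265  ← median
  x=5 (Elwood, w=80) cum 345
  x=7 (Granby, w=70) cum 415
  x=8 (Ashton, w=50) cum 465
  x=9 (Fenton, w=45) cum 510
⇒ x* = 2
y-coordinate, sorted with cumulative weight:
  y=0 (Ashton, w=50) cum 50
  y=2 (Brookfield, w=175) cum 225
  y=3 (Elwood, w=80) cum 305  ← median
  y=3 (Granby, w=70) cum 375
  y=5 (Calder, w=80) cum 455
  y=5 (Fenton, w=45) cum 500
  y=6 (Denby, w=10) cum 510
⇒ y* = 3

(2, 3)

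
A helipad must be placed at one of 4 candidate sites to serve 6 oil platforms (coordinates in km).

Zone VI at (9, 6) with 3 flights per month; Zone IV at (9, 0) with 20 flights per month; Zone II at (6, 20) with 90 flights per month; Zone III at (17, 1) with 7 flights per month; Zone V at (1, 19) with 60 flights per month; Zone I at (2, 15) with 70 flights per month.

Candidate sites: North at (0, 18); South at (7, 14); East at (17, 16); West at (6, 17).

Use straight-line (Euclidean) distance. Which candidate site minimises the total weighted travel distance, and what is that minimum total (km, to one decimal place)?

Total weighted distance at each candidate:
  North (0, 18): total = 1522.2
  South (7, 14): total = 1795.4
  East (17, 16): total = 3583.7
  West (6, 17): total = 1421.5
Minimum is at West with total 1421.5 km.

West, total 1421.5 km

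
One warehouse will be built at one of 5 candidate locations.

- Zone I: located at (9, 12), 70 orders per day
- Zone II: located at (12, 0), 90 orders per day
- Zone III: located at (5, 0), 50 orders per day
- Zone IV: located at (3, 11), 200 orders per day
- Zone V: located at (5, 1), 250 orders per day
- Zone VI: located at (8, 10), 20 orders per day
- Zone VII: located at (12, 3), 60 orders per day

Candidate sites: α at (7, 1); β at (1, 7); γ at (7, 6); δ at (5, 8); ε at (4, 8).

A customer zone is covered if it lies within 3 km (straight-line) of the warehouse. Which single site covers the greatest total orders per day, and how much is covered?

Coverage radius r = 3 km; a point is covered iff (Δx)²+(Δy)² ≤ 3² = 9.
  α (7, 1): covers {Zone III, Zone V} → 300
  β (1, 7): covers {none} → 0
  γ (7, 6): covers {none} → 0
  δ (5, 8): covers {none} → 0
  ε (4, 8): covers {none} → 0
Maximum coverage at α: 300 orders per day.

α, covering 300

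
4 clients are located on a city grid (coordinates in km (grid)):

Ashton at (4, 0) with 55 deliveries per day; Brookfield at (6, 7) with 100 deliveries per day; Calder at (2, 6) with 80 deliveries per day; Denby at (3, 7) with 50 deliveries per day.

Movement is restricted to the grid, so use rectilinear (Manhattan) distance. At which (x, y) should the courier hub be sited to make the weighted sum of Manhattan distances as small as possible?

Manhattan distance separates: Σwᵢ(|x−xᵢ|+|y−yᵢ|) = Σwᵢ|x−xᵢ| + Σwᵢ|y−yᵢ|, so x and y are optimised independently as 1-D weighted medians.
Total weight W = 285; half = 142.5.
x-coordinate, sorted with cumulative weight:
  x=2 (Calder, w=80) cum 80
  x=3 (Denby, w=50) cum 130
  x=4 (Ashton, w=55) cum 185  ← median
  x=6 (Brookfield, w=100) cum 285
⇒ x* = 4
y-coordinate, sorted with cumulative weight:
  y=0 (Ashton, w=55) cum 55
  y=6 (Calder, w=80) cum 135
  y=7 (Brookfield, w=100) cum 235  ← median
  y=7 (Denby, w=50) cum 285
⇒ y* = 7

(4, 7)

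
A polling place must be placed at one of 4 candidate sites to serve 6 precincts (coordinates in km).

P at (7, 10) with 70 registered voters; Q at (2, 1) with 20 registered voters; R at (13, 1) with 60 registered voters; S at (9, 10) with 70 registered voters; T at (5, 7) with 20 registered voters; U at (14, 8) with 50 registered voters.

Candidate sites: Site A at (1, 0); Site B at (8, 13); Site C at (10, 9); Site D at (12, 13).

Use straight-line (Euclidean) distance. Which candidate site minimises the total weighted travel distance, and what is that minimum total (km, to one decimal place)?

Total weighted distance at each candidate:
  Site A (1, 0): total = 3388.0
  Site B (8, 13): total = 2015.7
  Site C (10, 9): total = 1373.1
  Site D (12, 13): total = 2193.7
Minimum is at Site C with total 1373.1 km.

Site C, total 1373.1 km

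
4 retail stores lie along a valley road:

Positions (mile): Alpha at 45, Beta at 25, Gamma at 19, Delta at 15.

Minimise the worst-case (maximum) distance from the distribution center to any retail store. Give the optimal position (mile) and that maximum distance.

The 1-center on a line is the midpoint of the two extreme points: leftmost at 15, rightmost at 45.
Optimal location = (15 + 45)/2 = 30; maximum distance = (45 − 15)/2 = 15.

location 30, max distance 15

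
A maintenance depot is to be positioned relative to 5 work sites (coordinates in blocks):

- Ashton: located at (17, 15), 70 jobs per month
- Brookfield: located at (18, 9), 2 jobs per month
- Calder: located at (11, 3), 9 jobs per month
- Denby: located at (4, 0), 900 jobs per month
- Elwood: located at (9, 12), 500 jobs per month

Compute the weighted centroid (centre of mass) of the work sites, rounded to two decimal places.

The minimiser of Σwᵢ‖p−pᵢ‖² is the weighted centroid p* = (Σwᵢpᵢ)/(Σwᵢ).
Σwᵢ = 1481.
Σwᵢxᵢ = 70·17 + 2·18 + 9·11 + 900·4 + 500·9 = 9425.
Σwᵢyᵢ = 70·15 + 2·9 + 9·3 + 900·0 + 500·12 = 7095.
x* = 9425/1481 = 6.36, y* = 7095/1481 = 4.79.

(6.36, 4.79)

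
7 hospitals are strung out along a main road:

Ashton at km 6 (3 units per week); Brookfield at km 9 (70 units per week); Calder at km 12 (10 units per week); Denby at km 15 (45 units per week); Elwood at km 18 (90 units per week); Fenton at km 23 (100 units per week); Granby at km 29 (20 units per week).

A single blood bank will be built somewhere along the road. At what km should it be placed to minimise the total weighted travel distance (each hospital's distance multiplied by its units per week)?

For a sum of weighted absolute distances on a line, the optimum is the weighted median (not the mean). Total weight W = 338; half-weight = 169.
Sort by position and accumulate weight:
  km 6 (Ashton, w=3) → cum 3
  km 9 (Brookfield, w=70) → cum 73
  km 12 (Calder, w=10) → cum 83
  km 15 (Denby, w=45) → cum 128
  km 18 (Elwood, w=90) → cum 218  ≥ 169 → median here
  km 23 (Fenton, w=100) → cum 318
  km 29 (Granby, w=20) → cum 338
Optimal location: km 18.

x = 18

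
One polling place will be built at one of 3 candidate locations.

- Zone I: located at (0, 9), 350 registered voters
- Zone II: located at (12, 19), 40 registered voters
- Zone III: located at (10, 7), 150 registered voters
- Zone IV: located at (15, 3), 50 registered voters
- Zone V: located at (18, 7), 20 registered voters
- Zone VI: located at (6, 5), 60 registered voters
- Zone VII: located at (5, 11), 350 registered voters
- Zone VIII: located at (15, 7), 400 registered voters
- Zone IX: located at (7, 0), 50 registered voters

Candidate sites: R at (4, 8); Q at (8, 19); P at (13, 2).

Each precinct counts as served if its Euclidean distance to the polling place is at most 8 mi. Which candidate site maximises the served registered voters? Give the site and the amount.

Coverage radius r = 8 mi; a point is covered iff (Δx)²+(Δy)² ≤ 8² = 64.
  R (4, 8): covers {Zone I, Zone III, Zone VI, Zone VII} → 910
  Q (8, 19): covers {Zone II} → 40
  P (13, 2): covers {Zone III, Zone IV, Zone V, Zone VI, Zone VIII, Zone IX} → 730
Maximum coverage at R: 910 registered voters.

R, covering 910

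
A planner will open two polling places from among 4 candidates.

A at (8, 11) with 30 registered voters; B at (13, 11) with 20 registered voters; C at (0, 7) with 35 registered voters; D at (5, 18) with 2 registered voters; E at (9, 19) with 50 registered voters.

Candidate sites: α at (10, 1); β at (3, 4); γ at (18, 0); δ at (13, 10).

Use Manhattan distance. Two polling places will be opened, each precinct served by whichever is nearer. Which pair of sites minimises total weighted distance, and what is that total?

Evaluate every pair (each demand assigned to the nearer of the two):
  {β, δ}: total = 1092
  {α, δ}: total = 1442
  {γ, δ}: total = 1442
  {α, β}: total = 1812
  {β, γ}: total = 1972
  {α, γ}: total = 2174
Best pair: {β, δ} with total 1092.

{β, δ}, total 1092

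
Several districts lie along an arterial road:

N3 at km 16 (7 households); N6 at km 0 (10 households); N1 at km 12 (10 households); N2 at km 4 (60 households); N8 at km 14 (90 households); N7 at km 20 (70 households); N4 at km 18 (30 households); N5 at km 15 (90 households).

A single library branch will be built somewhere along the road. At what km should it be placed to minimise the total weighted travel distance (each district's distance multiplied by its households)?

x = 15

For a sum of weighted absolute distances on a line, the optimum is the weighted median (not the mean). Total weight W = 367; half-weight = 183.5.
Sort by position and accumulate weight:
  km 0 (N6, w=10) → cum 10
  km 4 (N2, w=60) → cum 70
  km 12 (N1, w=10) → cum 80
  km 14 (N8, w=90) → cum 170
  km 15 (N5, w=90) → cum 260  ≥ 183.5 → median here
  km 16 (N3, w=7) → cum 267
  km 18 (N4, w=30) → cum 297
  km 20 (N7, w=70) → cum 367
Optimal location: km 15.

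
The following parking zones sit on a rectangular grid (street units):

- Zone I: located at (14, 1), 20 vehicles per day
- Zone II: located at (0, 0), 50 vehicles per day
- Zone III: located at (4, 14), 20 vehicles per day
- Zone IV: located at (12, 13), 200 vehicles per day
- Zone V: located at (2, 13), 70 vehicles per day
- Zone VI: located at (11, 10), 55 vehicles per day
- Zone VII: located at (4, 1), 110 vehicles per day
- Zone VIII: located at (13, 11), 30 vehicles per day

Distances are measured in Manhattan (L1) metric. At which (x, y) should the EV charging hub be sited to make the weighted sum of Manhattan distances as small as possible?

Manhattan distance separates: Σwᵢ(|x−xᵢ|+|y−yᵢ|) = Σwᵢ|x−xᵢ| + Σwᵢ|y−yᵢ|, so x and y are optimised independently as 1-D weighted medians.
Total weight W = 555; half = 277.5.
x-coordinate, sorted with cumulative weight:
  x=0 (Zone II, w=50) cum 50
  x=2 (Zone V, w=70) cum 120
  x=4 (Zone III, w=20) cum 140
  x=4 (Zone VII, w=110) cum 250
  x=11 (Zone VI, w=55) cum 305  ← median
  x=12 (Zone IV, w=200) cum 505
  x=13 (Zone VIII, w=30) cum 535
  x=14 (Zone I, w=20) cum 555
⇒ x* = 11
y-coordinate, sorted with cumulative weight:
  y=0 (Zone II, w=50) cum 50
  y=1 (Zone I, w=20) cum 70
  y=1 (Zone VII, w=110) cum 180
  y=10 (Zone VI, w=55) cum 235
  y=11 (Zone VIII, w=30) cum 265
  y=13 (Zone IV, w=200) cum 465  ← median
  y=13 (Zone V, w=70) cum 535
  y=14 (Zone III, w=20) cum 555
⇒ y* = 13

(11, 13)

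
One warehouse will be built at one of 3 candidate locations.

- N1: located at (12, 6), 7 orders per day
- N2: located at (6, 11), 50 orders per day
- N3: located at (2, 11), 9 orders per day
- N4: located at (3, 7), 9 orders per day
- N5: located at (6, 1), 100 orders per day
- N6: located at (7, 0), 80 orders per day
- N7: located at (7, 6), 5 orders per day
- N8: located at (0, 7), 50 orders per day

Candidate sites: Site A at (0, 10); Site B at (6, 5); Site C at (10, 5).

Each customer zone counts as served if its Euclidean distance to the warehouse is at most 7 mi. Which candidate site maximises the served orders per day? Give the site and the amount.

Site B, covering 301

Coverage radius r = 7 mi; a point is covered iff (Δx)²+(Δy)² ≤ 7² = 49.
  Site A (0, 10): covers {N2, N3, N4, N8} → 118
  Site B (6, 5): covers {N1, N2, N4, N5, N6, N7, N8} → 301
  Site C (10, 5): covers {N1, N5, N6, N7} → 192
Maximum coverage at Site B: 301 orders per day.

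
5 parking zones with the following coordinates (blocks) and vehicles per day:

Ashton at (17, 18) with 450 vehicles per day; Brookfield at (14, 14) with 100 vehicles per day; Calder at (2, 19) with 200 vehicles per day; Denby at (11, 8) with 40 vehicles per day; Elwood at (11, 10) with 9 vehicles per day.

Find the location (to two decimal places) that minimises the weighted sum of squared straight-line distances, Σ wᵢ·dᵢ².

The minimiser of Σwᵢ‖p−pᵢ‖² is the weighted centroid p* = (Σwᵢpᵢ)/(Σwᵢ).
Σwᵢ = 799.
Σwᵢxᵢ = 450·17 + 100·14 + 200·2 + 40·11 + 9·11 = 9989.
Σwᵢyᵢ = 450·18 + 100·14 + 200·19 + 40·8 + 9·10 = 13710.
x* = 9989/799 = 12.50, y* = 13710/799 = 17.16.

(12.50, 17.16)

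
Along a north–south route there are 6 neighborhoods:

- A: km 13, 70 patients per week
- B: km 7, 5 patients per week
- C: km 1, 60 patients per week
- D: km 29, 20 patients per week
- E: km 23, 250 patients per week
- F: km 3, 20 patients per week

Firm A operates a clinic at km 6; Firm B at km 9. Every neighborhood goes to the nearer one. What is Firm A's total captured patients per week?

85

The indifferent point is the midpoint (6+9)/2 = 7.5; neighborhoods left of it (closer to Firm A at 6) go to Firm A, those right go to Firm B.
  C at 1 (w=60) → Firm A
  F at 3 (w=20) → Firm A
  B at 7 (w=5) → Firm A
  A at 13 (w=70) → Firm B
  E at 23 (w=250) → Firm B
  D at 29 (w=20) → Firm B
Firm A captures 85; Firm B captures 340.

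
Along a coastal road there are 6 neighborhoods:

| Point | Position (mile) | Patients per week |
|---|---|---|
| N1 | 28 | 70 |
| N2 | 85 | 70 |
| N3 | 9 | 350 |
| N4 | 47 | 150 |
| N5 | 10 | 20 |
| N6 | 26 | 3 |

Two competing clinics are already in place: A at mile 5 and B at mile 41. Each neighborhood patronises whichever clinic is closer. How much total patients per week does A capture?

370

The indifferent point is the midpoint (5+41)/2 = 23; neighborhoods left of it (closer to A at 5) go to A, those right go to B.
  N3 at 9 (w=350) → A
  N5 at 10 (w=20) → A
  N6 at 26 (w=3) → B
  N1 at 28 (w=70) → B
  N4 at 47 (w=150) → B
  N2 at 85 (w=70) → B
A captures 370; B captures 293.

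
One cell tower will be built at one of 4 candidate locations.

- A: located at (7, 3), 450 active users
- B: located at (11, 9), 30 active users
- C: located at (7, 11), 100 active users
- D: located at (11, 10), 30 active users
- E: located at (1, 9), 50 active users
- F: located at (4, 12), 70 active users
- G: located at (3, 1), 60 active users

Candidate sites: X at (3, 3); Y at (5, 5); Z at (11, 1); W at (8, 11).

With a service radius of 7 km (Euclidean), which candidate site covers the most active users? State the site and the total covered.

Y, covering 660

Coverage radius r = 7 km; a point is covered iff (Δx)²+(Δy)² ≤ 7² = 49.
  X (3, 3): covers {A, E, G} → 560
  Y (5, 5): covers {A, C, E, G} → 660
  Z (11, 1): covers {A} → 450
  W (8, 11): covers {B, C, D, F} → 230
Maximum coverage at Y: 660 active users.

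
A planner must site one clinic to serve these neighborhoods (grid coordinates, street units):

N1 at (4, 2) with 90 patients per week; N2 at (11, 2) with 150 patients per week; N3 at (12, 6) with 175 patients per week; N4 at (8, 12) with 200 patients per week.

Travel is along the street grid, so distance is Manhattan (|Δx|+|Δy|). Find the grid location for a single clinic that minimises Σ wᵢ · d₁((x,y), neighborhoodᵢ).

Manhattan distance separates: Σwᵢ(|x−xᵢ|+|y−yᵢ|) = Σwᵢ|x−xᵢ| + Σwᵢ|y−yᵢ|, so x and y are optimised independently as 1-D weighted medians.
Total weight W = 615; half = 307.5.
x-coordinate, sorted with cumulative weight:
  x=4 (N1, w=90) cum 90
  x=8 (N4, w=200) cum 290
  x=11 (N2, w=150) cum 440  ← median
  x=12 (N3, w=175) cum 615
⇒ x* = 11
y-coordinate, sorted with cumulative weight:
  y=2 (N1, w=90) cum 90
  y=2 (N2, w=150) cum 240
  y=6 (N3, w=175) cum 415  ← median
  y=12 (N4, w=200) cum 615
⇒ y* = 6

(11, 6)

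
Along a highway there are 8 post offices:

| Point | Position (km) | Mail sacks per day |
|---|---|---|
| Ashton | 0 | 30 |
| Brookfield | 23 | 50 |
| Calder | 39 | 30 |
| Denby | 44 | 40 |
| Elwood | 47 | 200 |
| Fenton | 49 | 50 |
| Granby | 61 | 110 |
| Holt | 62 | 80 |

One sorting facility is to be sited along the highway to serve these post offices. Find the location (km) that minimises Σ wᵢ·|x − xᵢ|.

For a sum of weighted absolute distances on a line, the optimum is the weighted median (not the mean). Total weight W = 590; half-weight = 295.
Sort by position and accumulate weight:
  km 0 (Ashton, w=30) → cum 30
  km 23 (Brookfield, w=50) → cum 80
  km 39 (Calder, w=30) → cum 110
  km 44 (Denby, w=40) → cum 150
  km 47 (Elwood, w=200) → cum 350  ≥ 295 → median here
  km 49 (Fenton, w=50) → cum 400
  km 61 (Granby, w=110) → cum 510
  km 62 (Holt, w=80) → cum 590
Optimal location: km 47.

x = 47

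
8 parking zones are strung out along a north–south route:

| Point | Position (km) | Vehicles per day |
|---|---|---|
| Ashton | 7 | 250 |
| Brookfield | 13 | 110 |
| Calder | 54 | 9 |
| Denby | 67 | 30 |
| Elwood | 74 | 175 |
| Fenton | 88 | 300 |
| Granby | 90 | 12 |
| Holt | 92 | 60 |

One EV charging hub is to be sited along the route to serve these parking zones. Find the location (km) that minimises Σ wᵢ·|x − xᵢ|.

For a sum of weighted absolute distances on a line, the optimum is the weighted median (not the mean). Total weight W = 946; half-weight = 473.
Sort by position and accumulate weight:
  km 7 (Ashton, w=250) → cum 250
  km 13 (Brookfield, w=110) → cum 360
  km 54 (Calder, w=9) → cum 369
  km 67 (Denby, w=30) → cum 399
  km 74 (Elwood, w=175) → cum 574  ≥ 473 → median here
  km 88 (Fenton, w=300) → cum 874
  km 90 (Granby, w=12) → cum 886
  km 92 (Holt, w=60) → cum 946
Optimal location: km 74.

x = 74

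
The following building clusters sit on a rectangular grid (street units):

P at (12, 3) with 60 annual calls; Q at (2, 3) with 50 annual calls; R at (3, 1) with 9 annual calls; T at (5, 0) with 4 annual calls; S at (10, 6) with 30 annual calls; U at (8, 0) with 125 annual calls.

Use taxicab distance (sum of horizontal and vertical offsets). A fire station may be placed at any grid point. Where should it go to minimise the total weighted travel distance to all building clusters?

Manhattan distance separates: Σwᵢ(|x−xᵢ|+|y−yᵢ|) = Σwᵢ|x−xᵢ| + Σwᵢ|y−yᵢ|, so x and y are optimised independently as 1-D weighted medians.
Total weight W = 278; half = 139.
x-coordinate, sorted with cumulative weight:
  x=2 (Q, w=50) cum 50
  x=3 (R, w=9) cum 59
  x=5 (T, w=4) cum 63
  x=8 (U, w=125) cum 188  ← median
  x=10 (S, w=30) cum 218
  x=12 (P, w=60) cum 278
⇒ x* = 8
y-coordinate, sorted with cumulative weight:
  y=0 (T, w=4) cum 4
  y=0 (U, w=125) cum 129
  y=1 (R, w=9) cum 138
  y=3 (P, w=60) cum 198  ← median
  y=3 (Q, w=50) cum 248
  y=6 (S, w=30) cum 278
⇒ y* = 3

(8, 3)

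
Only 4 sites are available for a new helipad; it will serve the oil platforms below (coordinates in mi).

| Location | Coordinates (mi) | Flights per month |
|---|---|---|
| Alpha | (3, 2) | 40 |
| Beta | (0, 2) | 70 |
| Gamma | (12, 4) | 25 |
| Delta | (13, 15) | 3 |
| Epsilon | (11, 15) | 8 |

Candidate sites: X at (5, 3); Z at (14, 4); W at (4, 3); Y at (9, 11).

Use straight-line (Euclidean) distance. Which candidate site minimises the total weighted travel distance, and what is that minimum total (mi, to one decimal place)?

Total weighted distance at each candidate:
  X (5, 3): total = 773.7
  Z (14, 4): total = 1611.5
  W (4, 3): total = 702.9
  Y (9, 11): total = 1566.8
Minimum is at W with total 702.9 mi.

W, total 702.9 mi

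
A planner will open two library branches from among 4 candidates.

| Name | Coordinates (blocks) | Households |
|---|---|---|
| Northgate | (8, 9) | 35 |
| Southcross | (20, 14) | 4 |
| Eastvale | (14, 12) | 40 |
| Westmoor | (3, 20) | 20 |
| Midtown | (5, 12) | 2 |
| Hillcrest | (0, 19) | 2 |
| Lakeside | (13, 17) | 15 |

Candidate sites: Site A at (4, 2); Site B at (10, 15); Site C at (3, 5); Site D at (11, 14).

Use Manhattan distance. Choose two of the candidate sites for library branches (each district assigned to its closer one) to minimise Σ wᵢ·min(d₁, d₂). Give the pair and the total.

Evaluate every pair (each demand assigned to the nearer of the two):
  {Site B, Site D}: total = 875
  {Site A, Site D}: total = 919
  {Site C, Site D}: total = 919
  {Site A, Site B}: total = 963
  {Site B, Site C}: total = 963
  {Site A, Site C}: total = 1821
Best pair: {Site B, Site D} with total 875.

{Site B, Site D}, total 875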